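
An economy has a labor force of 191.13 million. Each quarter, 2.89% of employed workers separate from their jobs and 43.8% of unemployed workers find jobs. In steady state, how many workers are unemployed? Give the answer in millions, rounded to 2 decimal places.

About 11.83 million are unemployed in steady state.

Steady-state unemployment rate u* = s/(s+f) = 2.89/(2.89+43.8) = 0.061898.
Unemployed = u* × labor force = 0.061898 × 191.13 ≈ 11.83 million.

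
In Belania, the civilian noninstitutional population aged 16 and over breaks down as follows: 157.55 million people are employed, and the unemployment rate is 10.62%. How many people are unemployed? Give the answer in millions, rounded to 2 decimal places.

About 18.72 million are unemployed.

Let U be the number unemployed. The labor force is E + U, and U/(E+U) = 0.1062.
So U = 0.1062 × 157.55 / (1 − 0.1062) = 16.7318 / 0.8938 ≈ 18.72 million.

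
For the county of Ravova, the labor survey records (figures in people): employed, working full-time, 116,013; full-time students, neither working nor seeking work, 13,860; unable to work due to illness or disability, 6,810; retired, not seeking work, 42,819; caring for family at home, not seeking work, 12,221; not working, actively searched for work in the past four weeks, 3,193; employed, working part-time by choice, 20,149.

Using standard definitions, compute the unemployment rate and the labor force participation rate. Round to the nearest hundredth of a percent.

Unemployment rate ≈ 2.29%; labor force participation rate ≈ 64.80%.

Employed = 116,013 + 20,149 = 136,162.
Unemployed = 3,193.
Labor force = 136,162 + 3,193 = 139,355.
Not in labor force = 13,860 + 6,810 + 42,819 + 12,221 = 75,710 (those not working and not actively searching are outside the labor force).
Civilian working-age population = 139,355 + 75,710 = 215,065.
Unemployment rate = 3,193 / 139,355 = 2.29%.
Labor force participation rate = 139,355 / 215,065 = 64.80%.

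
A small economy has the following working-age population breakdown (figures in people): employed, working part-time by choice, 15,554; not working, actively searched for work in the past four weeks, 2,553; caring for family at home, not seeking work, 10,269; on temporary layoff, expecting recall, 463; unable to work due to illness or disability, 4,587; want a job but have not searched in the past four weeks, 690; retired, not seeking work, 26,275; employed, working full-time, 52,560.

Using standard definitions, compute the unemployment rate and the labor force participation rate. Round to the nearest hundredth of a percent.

Unemployment rate ≈ 4.24%; labor force participation rate ≈ 62.97%.

Employed = 15,554 + 52,560 = 68,114.
Unemployed = 2,553 + 463 = 3,016 (jobless and actively searching, or on temporary layoff).
Labor force = 68,114 + 3,016 = 71,130.
Not in labor force = 10,269 + 4,587 + 690 + 26,275 = 41,821 (those not working and not actively searching are outside the labor force — including those who want a job but have given up searching).
Civilian working-age population = 71,130 + 41,821 = 112,951.
Unemployment rate = 3,016 / 71,130 = 4.24%.
Labor force participation rate = 71,130 / 112,951 = 62.97%.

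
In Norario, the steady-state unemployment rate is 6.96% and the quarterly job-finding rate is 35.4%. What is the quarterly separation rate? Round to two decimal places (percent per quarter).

From u* = s/(s+f): s = u·f/(1−u).
s = 0.0696 × 35.4 / (1 − 0.0696) = 2.4638 / 0.9304 ≈ 2.65% per quarter.

Separation rate ≈ 2.65% per quarter.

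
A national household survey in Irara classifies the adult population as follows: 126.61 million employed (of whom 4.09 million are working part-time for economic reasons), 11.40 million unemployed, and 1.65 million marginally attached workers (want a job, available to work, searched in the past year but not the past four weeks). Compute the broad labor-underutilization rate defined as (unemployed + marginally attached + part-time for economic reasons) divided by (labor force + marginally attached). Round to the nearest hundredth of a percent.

Labor force = 126.61 + 11.40 = 138.01 million.
Numerator = 11.40 + 1.65 + 4.09 = 17.14 million.
Denominator = 138.01 + 1.65 = 139.66 million.
Broad rate = 17.14 / 139.66 = 12.27%.

Broad underutilization rate ≈ 12.27%.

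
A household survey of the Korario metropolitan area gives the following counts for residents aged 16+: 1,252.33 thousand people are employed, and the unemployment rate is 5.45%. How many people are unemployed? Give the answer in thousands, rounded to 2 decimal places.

About 72.19 thousand are unemployed.

Let U be the number unemployed. The labor force is E + U, and U/(E+U) = 0.0545.
So U = 0.0545 × 1,252.33 / (1 − 0.0545) = 68.2520 / 0.9455 ≈ 72.19 thousand.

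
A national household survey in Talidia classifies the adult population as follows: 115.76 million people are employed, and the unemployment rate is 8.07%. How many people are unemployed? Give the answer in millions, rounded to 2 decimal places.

About 10.16 million are unemployed.

Let U be the number unemployed. The labor force is E + U, and U/(E+U) = 0.0807.
So U = 0.0807 × 115.76 / (1 − 0.0807) = 9.3418 / 0.9193 ≈ 10.16 million.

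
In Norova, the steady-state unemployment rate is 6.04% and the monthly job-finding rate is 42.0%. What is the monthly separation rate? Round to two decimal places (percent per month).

From u* = s/(s+f): s = u·f/(1−u).
s = 0.0604 × 42.0 / (1 − 0.0604) = 2.5368 / 0.9396 ≈ 2.70% per month.

Separation rate ≈ 2.70% per month.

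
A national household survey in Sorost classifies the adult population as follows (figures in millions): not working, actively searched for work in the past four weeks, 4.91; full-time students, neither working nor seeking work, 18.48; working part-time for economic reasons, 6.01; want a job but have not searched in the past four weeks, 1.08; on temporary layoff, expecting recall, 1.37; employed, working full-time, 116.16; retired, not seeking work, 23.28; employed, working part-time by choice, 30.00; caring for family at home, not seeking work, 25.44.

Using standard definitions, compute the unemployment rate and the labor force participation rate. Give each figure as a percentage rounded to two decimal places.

Unemployment rate ≈ 3.96%; labor force participation rate ≈ 69.88%.

Employed = 6.01 + 116.16 + 30.00 = 152.17 million (anyone who worked, including part-time for economic reasons, counts as employed).
Unemployed = 4.91 + 1.37 = 6.28 million (jobless and actively searching, or on temporary layoff).
Labor force = 152.17 + 6.28 = 158.45 million.
Not in labor force = 18.48 + 1.08 + 23.28 + 25.44 = 68.28 million (those not working and not actively searching are outside the labor force — including those who want a job but have given up searching).
Civilian working-age population = 158.45 + 68.28 = 226.73 million.
Unemployment rate = 6.28 / 158.45 = 3.96%.
Labor force participation rate = 158.45 / 226.73 = 69.88%.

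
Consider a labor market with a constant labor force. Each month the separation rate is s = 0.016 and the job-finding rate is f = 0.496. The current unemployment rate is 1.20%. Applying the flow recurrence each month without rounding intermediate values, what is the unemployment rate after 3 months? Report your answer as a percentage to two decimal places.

Unemployment rate after three months ≈ 2.90%.

With a fixed labor force, u_{t+1} = u_t + s·(1−u_t) − f·u_t = u_t·(1−s−f) + s.
Here 1−s−f = 0.488 and s = 0.016.
u_1 = 0.012000 × 0.488 + 0.016 = 0.021856.
u_2 = 0.021856 × 0.488 + 0.016 = 0.026666.
u_3 = 0.026666 × 0.488 + 0.016 = 0.029013.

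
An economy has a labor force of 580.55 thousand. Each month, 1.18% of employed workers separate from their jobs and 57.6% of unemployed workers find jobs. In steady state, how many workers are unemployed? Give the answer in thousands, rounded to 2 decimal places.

Steady-state unemployment rate u* = s/(s+f) = 1.18/(1.18+57.6) = 0.020075.
Unemployed = u* × labor force = 0.020075 × 580.55 ≈ 11.65 thousand.

About 11.65 thousand are unemployed in steady state.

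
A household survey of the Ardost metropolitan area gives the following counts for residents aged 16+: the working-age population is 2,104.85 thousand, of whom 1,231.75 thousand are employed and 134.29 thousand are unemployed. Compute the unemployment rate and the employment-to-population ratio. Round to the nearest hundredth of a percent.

Labor force = employed + unemployed = 1,231.75 + 134.29 = 1,366.04 thousand.
Unemployment rate = 134.29 / 1,366.04 = 9.83%.
Employment-population ratio = 1,231.75 / 2,104.85 = 58.52%.

Unemployment rate ≈ 9.83%; employment-population ratio ≈ 58.52%.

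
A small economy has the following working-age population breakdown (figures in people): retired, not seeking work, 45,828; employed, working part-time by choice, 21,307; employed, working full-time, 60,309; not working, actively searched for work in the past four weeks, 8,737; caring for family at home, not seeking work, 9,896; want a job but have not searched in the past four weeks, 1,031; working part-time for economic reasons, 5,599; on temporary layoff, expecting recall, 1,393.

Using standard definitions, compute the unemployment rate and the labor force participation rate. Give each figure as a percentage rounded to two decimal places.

Unemployment rate ≈ 10.41%; labor force participation rate ≈ 63.17%.

Employed = 21,307 + 60,309 + 5,599 = 87,215 (anyone who worked, including part-time for economic reasons, counts as employed).
Unemployed = 8,737 + 1,393 = 10,130 (jobless and actively searching, or on temporary layoff).
Labor force = 87,215 + 10,130 = 97,345.
Not in labor force = 45,828 + 9,896 + 1,031 = 56,755 (those not working and not actively searching are outside the labor force — including those who want a job but have given up searching).
Civilian working-age population = 97,345 + 56,755 = 154,100.
Unemployment rate = 10,130 / 97,345 = 10.41%.
Labor force participation rate = 97,345 / 154,100 = 63.17%.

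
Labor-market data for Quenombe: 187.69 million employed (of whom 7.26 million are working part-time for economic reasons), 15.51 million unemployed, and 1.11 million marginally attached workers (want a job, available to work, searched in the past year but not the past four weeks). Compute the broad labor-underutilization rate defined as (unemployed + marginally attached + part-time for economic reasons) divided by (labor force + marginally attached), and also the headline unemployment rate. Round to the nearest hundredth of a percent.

Broad underutilization rate ≈ 11.69%; headline unemployment rate ≈ 7.63%.

Labor force = 187.69 + 15.51 = 203.20 million.
Numerator = 15.51 + 1.11 + 7.26 = 23.88 million.
Denominator = 203.20 + 1.11 = 204.31 million.
Broad rate = 23.88 / 204.31 = 11.69%.
Headline unemployment rate = 15.51 / 203.20 = 7.63%.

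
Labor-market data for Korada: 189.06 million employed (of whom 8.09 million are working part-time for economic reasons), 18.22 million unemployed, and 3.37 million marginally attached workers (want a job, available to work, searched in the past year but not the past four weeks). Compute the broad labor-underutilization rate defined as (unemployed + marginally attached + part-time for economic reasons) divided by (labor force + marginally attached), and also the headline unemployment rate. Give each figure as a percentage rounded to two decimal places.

Labor force = 189.06 + 18.22 = 207.28 million.
Numerator = 18.22 + 3.37 + 8.09 = 29.68 million.
Denominator = 207.28 + 3.37 = 210.65 million.
Broad rate = 29.68 / 210.65 = 14.09%.
Headline unemployment rate = 18.22 / 207.28 = 8.79%.

Broad underutilization rate ≈ 14.09%; headline unemployment rate ≈ 8.79%.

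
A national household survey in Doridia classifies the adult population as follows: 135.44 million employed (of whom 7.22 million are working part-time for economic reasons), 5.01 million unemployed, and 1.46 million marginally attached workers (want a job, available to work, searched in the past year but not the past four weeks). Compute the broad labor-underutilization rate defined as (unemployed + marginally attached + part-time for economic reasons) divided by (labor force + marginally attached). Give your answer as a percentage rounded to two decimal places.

Broad underutilization rate ≈ 9.65%.

Labor force = 135.44 + 5.01 = 140.45 million.
Numerator = 5.01 + 1.46 + 7.22 = 13.69 million.
Denominator = 140.45 + 1.46 = 141.91 million.
Broad rate = 13.69 / 141.91 = 9.65%.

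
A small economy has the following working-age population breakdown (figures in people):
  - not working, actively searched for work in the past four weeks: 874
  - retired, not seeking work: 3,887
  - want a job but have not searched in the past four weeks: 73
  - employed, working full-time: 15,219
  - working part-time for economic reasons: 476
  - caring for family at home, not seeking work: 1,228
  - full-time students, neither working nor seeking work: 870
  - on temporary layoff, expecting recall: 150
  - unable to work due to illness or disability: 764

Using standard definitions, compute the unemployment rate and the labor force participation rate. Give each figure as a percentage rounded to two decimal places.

Employed = 15,219 + 476 = 15,695 (anyone who worked, including part-time for economic reasons, counts as employed).
Unemployed = 874 + 150 = 1,024 (jobless and actively searching, or on temporary layoff).
Labor force = 15,695 + 1,024 = 16,719.
Not in labor force = 3,887 + 73 + 1,228 + 870 + 764 = 6,822 (those not working and not actively searching are outside the labor force — including those who want a job but have given up searching).
Civilian working-age population = 16,719 + 6,822 = 23,541.
Unemployment rate = 1,024 / 16,719 = 6.12%.
Labor force participation rate = 16,719 / 23,541 = 71.02%.

Unemployment rate ≈ 6.12%; labor force participation rate ≈ 71.02%.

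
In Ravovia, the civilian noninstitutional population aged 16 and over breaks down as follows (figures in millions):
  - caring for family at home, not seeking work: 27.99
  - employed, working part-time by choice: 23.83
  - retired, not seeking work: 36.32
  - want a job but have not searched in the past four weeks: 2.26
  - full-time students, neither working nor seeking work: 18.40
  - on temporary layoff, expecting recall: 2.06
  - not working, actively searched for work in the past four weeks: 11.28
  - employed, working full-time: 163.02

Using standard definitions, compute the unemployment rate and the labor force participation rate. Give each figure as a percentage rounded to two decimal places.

Employed = 23.83 + 163.02 = 186.85 million.
Unemployed = 2.06 + 11.28 = 13.34 million (jobless and actively searching, or on temporary layoff).
Labor force = 186.85 + 13.34 = 200.19 million.
Not in labor force = 27.99 + 36.32 + 2.26 + 18.40 = 84.97 million (those not working and not actively searching are outside the labor force — including those who want a job but have given up searching).
Civilian working-age population = 200.19 + 84.97 = 285.16 million.
Unemployment rate = 13.34 / 200.19 = 6.66%.
Labor force participation rate = 200.19 / 285.16 = 70.20%.

Unemployment rate ≈ 6.66%; labor force participation rate ≈ 70.20%.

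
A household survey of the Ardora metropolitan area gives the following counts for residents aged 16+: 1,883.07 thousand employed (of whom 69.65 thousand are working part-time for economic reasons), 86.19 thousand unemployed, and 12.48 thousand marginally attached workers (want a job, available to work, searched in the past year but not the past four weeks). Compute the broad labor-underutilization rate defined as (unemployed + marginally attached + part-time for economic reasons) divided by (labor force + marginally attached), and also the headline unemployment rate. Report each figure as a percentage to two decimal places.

Labor force = 1,883.07 + 86.19 = 1,969.26 thousand.
Numerator = 86.19 + 12.48 + 69.65 = 168.32 thousand.
Denominator = 1,969.26 + 12.48 = 1,981.74 thousand.
Broad rate = 168.32 / 1,981.74 = 8.49%.
Headline unemployment rate = 86.19 / 1,969.26 = 4.38%.

Broad underutilization rate ≈ 8.49%; headline unemployment rate ≈ 4.38%.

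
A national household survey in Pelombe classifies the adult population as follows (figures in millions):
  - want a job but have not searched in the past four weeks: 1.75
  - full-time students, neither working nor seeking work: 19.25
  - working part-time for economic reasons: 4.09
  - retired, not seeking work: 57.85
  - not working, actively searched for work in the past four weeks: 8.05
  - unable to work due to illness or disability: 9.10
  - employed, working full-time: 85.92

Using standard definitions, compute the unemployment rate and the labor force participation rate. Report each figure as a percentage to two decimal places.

Unemployment rate ≈ 8.21%; labor force participation rate ≈ 52.72%.

Employed = 4.09 + 85.92 = 90.01 million (anyone who worked, including part-time for economic reasons, counts as employed).
Unemployed = 8.05 million.
Labor force = 90.01 + 8.05 = 98.06 million.
Not in labor force = 1.75 + 19.25 + 57.85 + 9.10 = 87.95 million (those not working and not actively searching are outside the labor force — including those who want a job but have given up searching).
Civilian working-age population = 98.06 + 87.95 = 186.01 million.
Unemployment rate = 8.05 / 98.06 = 8.21%.
Labor force participation rate = 98.06 / 186.01 = 52.72%.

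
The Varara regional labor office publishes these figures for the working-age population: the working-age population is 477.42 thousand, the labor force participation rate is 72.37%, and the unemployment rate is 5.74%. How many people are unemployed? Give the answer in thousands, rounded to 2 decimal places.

About 19.83 thousand are unemployed.

Labor force = 0.7237 × 477.42 = 345.51 thousand.
Unemployed = 0.0574 × 345.51 ≈ 19.83 thousand.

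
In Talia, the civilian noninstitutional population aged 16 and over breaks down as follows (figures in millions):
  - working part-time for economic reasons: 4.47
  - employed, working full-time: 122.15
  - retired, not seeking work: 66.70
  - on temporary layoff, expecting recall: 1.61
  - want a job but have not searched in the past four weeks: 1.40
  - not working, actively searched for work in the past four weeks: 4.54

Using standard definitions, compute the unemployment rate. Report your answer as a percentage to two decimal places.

Employed = 4.47 + 122.15 = 126.62 million (anyone who worked, including part-time for economic reasons, counts as employed).
Unemployed = 1.61 + 4.54 = 6.15 million (jobless and actively searching, or on temporary layoff).
Labor force = 126.62 + 6.15 = 132.77 million.
Unemployment rate = 6.15 / 132.77 = 4.63%.

Unemployment rate ≈ 4.63%.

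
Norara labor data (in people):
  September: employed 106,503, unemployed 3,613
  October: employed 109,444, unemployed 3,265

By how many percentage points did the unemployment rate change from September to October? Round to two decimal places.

The unemployment rate changed by −0.38 percentage points.

September: labor force = 106,503 + 3,613 = 110,116; u = 3,613/110,116 = 3.28%.
October: labor force = 109,444 + 3,265 = 112,709; u = 3,265/112,709 = 2.90%.
Change = 2.90% − 3.28% = −0.38 pp.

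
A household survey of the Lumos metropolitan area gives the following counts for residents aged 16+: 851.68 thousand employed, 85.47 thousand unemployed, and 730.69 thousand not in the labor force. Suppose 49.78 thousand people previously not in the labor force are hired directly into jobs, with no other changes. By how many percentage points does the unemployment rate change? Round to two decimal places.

The unemployment rate changes by −0.46 percentage points.

Initially, labor force = 851.68 + 85.47 = 937.15 thousand, so u = 85.47/937.15 = 9.12%.
After the change, employed and labor force both rise by 49.78; unemployed unchanged → E = 901.46, U = 85.47, labor force = 986.93 thousand.
New unemployment rate = 85.47 / 986.93 = 8.66%.
Change = 8.66% − 9.12% = −0.46 percentage points.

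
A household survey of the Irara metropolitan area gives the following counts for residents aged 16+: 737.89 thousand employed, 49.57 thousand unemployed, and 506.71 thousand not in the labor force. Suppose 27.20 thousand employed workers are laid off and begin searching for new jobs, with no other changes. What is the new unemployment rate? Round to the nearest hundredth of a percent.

New unemployment rate ≈ 9.75%.

Initially, labor force = 737.89 + 49.57 = 787.46 thousand, so u = 49.57/787.46 = 6.29%.
After the change, employed falls and unemployed rises by 27.20; labor force unchanged → E = 710.69, U = 76.77, labor force = 787.46 thousand.
New unemployment rate = 76.77 / 787.46 = 9.75%.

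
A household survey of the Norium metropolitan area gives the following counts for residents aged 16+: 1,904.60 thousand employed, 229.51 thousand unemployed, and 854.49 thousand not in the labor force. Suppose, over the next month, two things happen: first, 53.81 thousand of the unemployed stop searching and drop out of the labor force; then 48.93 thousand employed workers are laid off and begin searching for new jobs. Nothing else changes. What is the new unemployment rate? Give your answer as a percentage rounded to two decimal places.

Initially, labor force = 1,904.60 + 229.51 = 2,134.11 thousand, so u = 229.51/2,134.11 = 10.75%.
After the first change, unemployed and labor force both fall by 53.81 → E = 1,904.60, U = 175.70, labor force = 2,080.30 thousand.
After the second change, employed falls and unemployed rises by 48.93; labor force unchanged → E = 1,855.67, U = 224.63, labor force = 2,080.30 thousand.
New unemployment rate = 224.63 / 2,080.30 = 10.80%.

New unemployment rate ≈ 10.80%.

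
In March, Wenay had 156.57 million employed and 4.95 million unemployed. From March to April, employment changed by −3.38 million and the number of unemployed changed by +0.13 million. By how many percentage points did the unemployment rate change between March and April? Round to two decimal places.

March: labor force = 156.57 + 4.95 = 161.52; u = 4.95/161.52 = 3.06%.
April: labor force = 153.19 + 5.08 = 158.27; u = 5.08/158.27 = 3.21%.
Change = 3.21% − 3.06% = +0.15 pp.

The unemployment rate changed by +0.15 percentage points.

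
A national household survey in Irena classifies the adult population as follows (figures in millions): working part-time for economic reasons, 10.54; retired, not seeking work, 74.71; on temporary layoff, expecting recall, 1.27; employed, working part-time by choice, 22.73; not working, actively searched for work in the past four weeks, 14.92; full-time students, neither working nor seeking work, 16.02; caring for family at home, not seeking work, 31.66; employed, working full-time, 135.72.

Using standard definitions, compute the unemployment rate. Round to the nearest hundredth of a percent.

Unemployment rate ≈ 8.74%.

Employed = 10.54 + 22.73 + 135.72 = 168.99 million (anyone who worked, including part-time for economic reasons, counts as employed).
Unemployed = 1.27 + 14.92 = 16.19 million (jobless and actively searching, or on temporary layoff).
Labor force = 168.99 + 16.19 = 185.18 million.
Unemployment rate = 16.19 / 185.18 = 8.74%.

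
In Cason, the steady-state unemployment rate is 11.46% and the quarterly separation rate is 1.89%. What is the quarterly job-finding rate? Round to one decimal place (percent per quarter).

Job-finding rate ≈ 14.6% per quarter.

From u* = s/(s+f): f = s·(1−u)/u.
f = 1.89 × (1 − 0.1146) / 0.1146 = 1.6734 / 0.1146 ≈ 14.6% per quarter.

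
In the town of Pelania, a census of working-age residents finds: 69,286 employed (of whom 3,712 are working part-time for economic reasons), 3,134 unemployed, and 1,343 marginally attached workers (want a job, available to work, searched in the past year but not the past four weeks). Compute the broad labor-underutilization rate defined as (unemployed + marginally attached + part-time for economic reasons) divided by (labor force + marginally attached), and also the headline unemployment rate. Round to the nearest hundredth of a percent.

Labor force = 69,286 + 3,134 = 72,420.
Numerator = 3,134 + 1,343 + 3,712 = 8,189.
Denominator = 72,420 + 1,343 = 73,763.
Broad rate = 8,189 / 73,763 = 11.10%.
Headline unemployment rate = 3,134 / 72,420 = 4.33%.

Broad underutilization rate ≈ 11.10%; headline unemployment rate ≈ 4.33%.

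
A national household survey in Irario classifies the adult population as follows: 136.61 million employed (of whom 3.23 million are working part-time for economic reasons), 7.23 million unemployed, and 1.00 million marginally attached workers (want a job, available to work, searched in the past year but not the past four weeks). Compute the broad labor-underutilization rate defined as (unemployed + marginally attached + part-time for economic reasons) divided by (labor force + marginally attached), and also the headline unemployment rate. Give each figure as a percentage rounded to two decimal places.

Labor force = 136.61 + 7.23 = 143.84 million.
Numerator = 7.23 + 1.00 + 3.23 = 11.46 million.
Denominator = 143.84 + 1.00 = 144.84 million.
Broad rate = 11.46 / 144.84 = 7.91%.
Headline unemployment rate = 7.23 / 143.84 = 5.03%.

Broad underutilization rate ≈ 7.91%; headline unemployment rate ≈ 5.03%.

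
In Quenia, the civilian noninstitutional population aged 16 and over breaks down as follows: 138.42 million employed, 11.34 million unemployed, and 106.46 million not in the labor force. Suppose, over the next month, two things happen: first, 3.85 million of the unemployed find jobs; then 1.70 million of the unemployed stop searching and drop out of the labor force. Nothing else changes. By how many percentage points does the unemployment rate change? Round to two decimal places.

The unemployment rate changes by −3.66 percentage points.

Initially, labor force = 138.42 + 11.34 = 149.76 million, so u = 11.34/149.76 = 7.57%.
After the first change, unemployed falls and employed rises by 3.85; labor force unchanged → E = 142.27, U = 7.49, labor force = 149.76 million.
After the second change, unemployed and labor force both fall by 1.70 → E = 142.27, U = 5.79, labor force = 148.06 million.
New unemployment rate = 5.79 / 148.06 = 3.91%.
Change = 3.91% − 7.57% = −3.66 percentage points.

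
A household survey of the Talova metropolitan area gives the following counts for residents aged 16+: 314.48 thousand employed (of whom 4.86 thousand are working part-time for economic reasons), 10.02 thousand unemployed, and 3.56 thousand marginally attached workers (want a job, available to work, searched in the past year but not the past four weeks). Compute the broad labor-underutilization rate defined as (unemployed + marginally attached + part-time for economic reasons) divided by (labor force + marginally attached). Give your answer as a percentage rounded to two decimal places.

Labor force = 314.48 + 10.02 = 324.50 thousand.
Numerator = 10.02 + 3.56 + 4.86 = 18.44 thousand.
Denominator = 324.50 + 3.56 = 328.06 thousand.
Broad rate = 18.44 / 328.06 = 5.62%.

Broad underutilization rate ≈ 5.62%.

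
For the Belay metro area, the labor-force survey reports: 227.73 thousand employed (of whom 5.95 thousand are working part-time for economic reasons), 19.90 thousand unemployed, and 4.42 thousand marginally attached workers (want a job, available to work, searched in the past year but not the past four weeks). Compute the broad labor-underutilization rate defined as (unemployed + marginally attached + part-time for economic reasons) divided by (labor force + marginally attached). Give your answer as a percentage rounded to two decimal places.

Broad underutilization rate ≈ 12.01%.

Labor force = 227.73 + 19.90 = 247.63 thousand.
Numerator = 19.90 + 4.42 + 5.95 = 30.27 thousand.
Denominator = 247.63 + 4.42 = 252.05 thousand.
Broad rate = 30.27 / 252.05 = 12.01%.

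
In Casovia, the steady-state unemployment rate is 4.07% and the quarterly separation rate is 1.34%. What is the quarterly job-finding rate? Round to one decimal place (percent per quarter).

From u* = s/(s+f): f = s·(1−u)/u.
f = 1.34 × (1 − 0.0407) / 0.0407 = 1.2855 / 0.0407 ≈ 31.6% per quarter.

Job-finding rate ≈ 31.6% per quarter.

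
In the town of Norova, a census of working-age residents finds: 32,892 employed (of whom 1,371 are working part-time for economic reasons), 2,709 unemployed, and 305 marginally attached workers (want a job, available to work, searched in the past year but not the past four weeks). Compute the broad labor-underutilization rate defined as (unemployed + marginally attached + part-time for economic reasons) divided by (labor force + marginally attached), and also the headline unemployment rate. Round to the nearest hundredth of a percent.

Labor force = 32,892 + 2,709 = 35,601.
Numerator = 2,709 + 305 + 1,371 = 4,385.
Denominator = 35,601 + 305 = 35,906.
Broad rate = 4,385 / 35,906 = 12.21%.
Headline unemployment rate = 2,709 / 35,601 = 7.61%.

Broad underutilization rate ≈ 12.21%; headline unemployment rate ≈ 7.61%.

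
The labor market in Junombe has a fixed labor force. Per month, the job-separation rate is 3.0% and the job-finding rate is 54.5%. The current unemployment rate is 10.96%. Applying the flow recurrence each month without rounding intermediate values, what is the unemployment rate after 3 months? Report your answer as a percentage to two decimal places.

With a fixed labor force, u_{t+1} = u_t + s·(1−u_t) − f·u_t = u_t·(1−s−f) + s.
Here 1−s−f = 0.425 and s = 0.030.
u_1 = 0.109600 × 0.425 + 0.030 = 0.076580.
u_2 = 0.076580 × 0.425 + 0.030 = 0.062547.
u_3 = 0.062547 × 0.425 + 0.030 = 0.056582.

Unemployment rate after three months ≈ 5.66%.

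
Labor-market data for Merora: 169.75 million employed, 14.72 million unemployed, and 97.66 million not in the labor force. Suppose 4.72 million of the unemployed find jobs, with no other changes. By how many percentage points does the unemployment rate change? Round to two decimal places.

The unemployment rate changes by −2.56 percentage points.

Initially, labor force = 169.75 + 14.72 = 184.47 million, so u = 14.72/184.47 = 7.98%.
After the change, unemployed falls and employed rises by 4.72; labor force unchanged → E = 174.47, U = 10.00, labor force = 184.47 million.
New unemployment rate = 10.00 / 184.47 = 5.42%.
Change = 5.42% − 7.98% = −2.56 percentage points.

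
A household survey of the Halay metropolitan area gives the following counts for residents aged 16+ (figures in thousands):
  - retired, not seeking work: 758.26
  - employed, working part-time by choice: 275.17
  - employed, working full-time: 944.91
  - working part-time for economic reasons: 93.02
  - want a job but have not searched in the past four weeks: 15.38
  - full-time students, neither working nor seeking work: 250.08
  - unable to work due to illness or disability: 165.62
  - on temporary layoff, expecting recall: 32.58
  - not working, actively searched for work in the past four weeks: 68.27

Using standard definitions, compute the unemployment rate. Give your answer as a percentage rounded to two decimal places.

Employed = 275.17 + 944.91 + 93.02 = 1,313.10 thousand (anyone who worked, including part-time for economic reasons, counts as employed).
Unemployed = 32.58 + 68.27 = 100.85 thousand (jobless and actively searching, or on temporary layoff).
Labor force = 1,313.10 + 100.85 = 1,413.95 thousand.
Unemployment rate = 100.85 / 1,413.95 = 7.13%.

Unemployment rate ≈ 7.13%.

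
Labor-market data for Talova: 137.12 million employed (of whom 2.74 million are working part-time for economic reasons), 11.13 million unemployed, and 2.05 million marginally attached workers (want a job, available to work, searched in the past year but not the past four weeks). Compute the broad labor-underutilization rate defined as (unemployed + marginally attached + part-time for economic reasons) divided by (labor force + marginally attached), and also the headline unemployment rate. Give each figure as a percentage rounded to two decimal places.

Broad underutilization rate ≈ 10.59%; headline unemployment rate ≈ 7.51%.

Labor force = 137.12 + 11.13 = 148.25 million.
Numerator = 11.13 + 2.05 + 2.74 = 15.92 million.
Denominator = 148.25 + 2.05 = 150.30 million.
Broad rate = 15.92 / 150.30 = 10.59%.
Headline unemployment rate = 11.13 / 148.25 = 7.51%.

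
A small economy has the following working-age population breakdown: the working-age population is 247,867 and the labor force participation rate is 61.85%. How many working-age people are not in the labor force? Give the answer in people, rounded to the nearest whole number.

Share not in the labor force = 1 − 0.6185 = 0.3815.
Not in labor force = 0.3815 × 247,867 ≈ 94,561.

About 94,561 are not in the labor force.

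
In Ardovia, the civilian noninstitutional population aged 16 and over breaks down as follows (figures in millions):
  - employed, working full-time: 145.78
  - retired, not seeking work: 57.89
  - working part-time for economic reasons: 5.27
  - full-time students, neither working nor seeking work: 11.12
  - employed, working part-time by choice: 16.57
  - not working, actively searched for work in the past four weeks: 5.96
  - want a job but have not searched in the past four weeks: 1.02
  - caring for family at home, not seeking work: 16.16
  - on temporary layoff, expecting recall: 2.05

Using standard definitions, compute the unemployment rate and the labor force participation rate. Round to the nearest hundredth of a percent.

Unemployment rate ≈ 4.56%; labor force participation rate ≈ 67.08%.

Employed = 145.78 + 5.27 + 16.57 = 167.62 million (anyone who worked, including part-time for economic reasons, counts as employed).
Unemployed = 5.96 + 2.05 = 8.01 million (jobless and actively searching, or on temporary layoff).
Labor force = 167.62 + 8.01 = 175.63 million.
Not in labor force = 57.89 + 11.12 + 1.02 + 16.16 = 86.19 million (those not working and not actively searching are outside the labor force — including those who want a job but have given up searching).
Civilian working-age population = 175.63 + 86.19 = 261.82 million.
Unemployment rate = 8.01 / 175.63 = 4.56%.
Labor force participation rate = 175.63 / 261.82 = 67.08%.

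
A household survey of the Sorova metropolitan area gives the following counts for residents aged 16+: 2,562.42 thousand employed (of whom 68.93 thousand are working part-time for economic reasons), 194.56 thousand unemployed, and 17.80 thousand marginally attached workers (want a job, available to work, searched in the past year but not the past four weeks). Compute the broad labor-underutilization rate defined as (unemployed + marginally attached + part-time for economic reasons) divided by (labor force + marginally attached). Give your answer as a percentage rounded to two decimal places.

Broad underutilization rate ≈ 10.14%.

Labor force = 2,562.42 + 194.56 = 2,756.98 thousand.
Numerator = 194.56 + 17.80 + 68.93 = 281.29 thousand.
Denominator = 2,756.98 + 17.80 = 2,774.78 thousand.
Broad rate = 281.29 / 2,774.78 = 10.14%.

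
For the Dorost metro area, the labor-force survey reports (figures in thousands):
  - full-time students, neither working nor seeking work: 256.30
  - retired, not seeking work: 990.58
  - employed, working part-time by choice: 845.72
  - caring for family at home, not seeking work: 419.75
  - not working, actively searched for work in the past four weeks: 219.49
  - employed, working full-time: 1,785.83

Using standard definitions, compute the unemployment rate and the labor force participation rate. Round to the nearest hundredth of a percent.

Unemployment rate ≈ 7.70%; labor force participation rate ≈ 63.11%.

Employed = 845.72 + 1,785.83 = 2,631.55 thousand.
Unemployed = 219.49 thousand.
Labor force = 2,631.55 + 219.49 = 2,851.04 thousand.
Not in labor force = 256.30 + 990.58 + 419.75 = 1,666.63 thousand (those not working and not actively searching are outside the labor force).
Civilian working-age population = 2,851.04 + 1,666.63 = 4,517.67 thousand.
Unemployment rate = 219.49 / 2,851.04 = 7.70%.
Labor force participation rate = 2,851.04 / 4,517.67 = 63.11%.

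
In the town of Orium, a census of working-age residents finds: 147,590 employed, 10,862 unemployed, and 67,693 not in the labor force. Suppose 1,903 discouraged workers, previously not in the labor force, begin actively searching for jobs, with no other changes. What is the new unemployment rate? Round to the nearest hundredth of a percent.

New unemployment rate ≈ 7.96%.

Initially, labor force = 147,590 + 10,862 = 158,452, so u = 10,862/158,452 = 6.86%.
After the change, unemployed and labor force both rise by 1,903 → E = 147,590, U = 12,765, labor force = 160,355.
New unemployment rate = 12,765 / 160,355 = 7.96%.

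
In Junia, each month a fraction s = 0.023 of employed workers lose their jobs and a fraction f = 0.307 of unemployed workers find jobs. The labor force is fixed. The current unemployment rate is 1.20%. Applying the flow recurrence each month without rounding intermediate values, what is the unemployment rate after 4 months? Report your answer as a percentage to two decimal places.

Unemployment rate after four months ≈ 5.81%.

With a fixed labor force, u_{t+1} = u_t + s·(1−u_t) − f·u_t = u_t·(1−s−f) + s.
Here 1−s−f = 0.670 and s = 0.023.
u_1 = 0.012000 × 0.670 + 0.023 = 0.031040.
u_2 = 0.031040 × 0.670 + 0.023 = 0.043797.
u_3 = 0.043797 × 0.670 + 0.023 = 0.052344.
u_4 = 0.052344 × 0.670 + 0.023 = 0.058070.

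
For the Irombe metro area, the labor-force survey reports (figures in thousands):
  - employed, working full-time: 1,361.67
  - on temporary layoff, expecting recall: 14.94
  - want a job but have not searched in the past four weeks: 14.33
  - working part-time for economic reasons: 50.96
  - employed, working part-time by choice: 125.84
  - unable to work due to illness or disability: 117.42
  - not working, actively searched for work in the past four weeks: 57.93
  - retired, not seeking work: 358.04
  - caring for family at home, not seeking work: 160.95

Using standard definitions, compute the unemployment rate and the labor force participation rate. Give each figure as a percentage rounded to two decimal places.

Unemployment rate ≈ 4.52%; labor force participation rate ≈ 71.23%.

Employed = 1,361.67 + 50.96 + 125.84 = 1,538.47 thousand (anyone who worked, including part-time for economic reasons, counts as employed).
Unemployed = 14.94 + 57.93 = 72.87 thousand (jobless and actively searching, or on temporary layoff).
Labor force = 1,538.47 + 72.87 = 1,611.34 thousand.
Not in labor force = 14.33 + 117.42 + 358.04 + 160.95 = 650.74 thousand (those not working and not actively searching are outside the labor force — including those who want a job but have given up searching).
Civilian working-age population = 1,611.34 + 650.74 = 2,262.08 thousand.
Unemployment rate = 72.87 / 1,611.34 = 4.52%.
Labor force participation rate = 1,611.34 / 2,262.08 = 71.23%.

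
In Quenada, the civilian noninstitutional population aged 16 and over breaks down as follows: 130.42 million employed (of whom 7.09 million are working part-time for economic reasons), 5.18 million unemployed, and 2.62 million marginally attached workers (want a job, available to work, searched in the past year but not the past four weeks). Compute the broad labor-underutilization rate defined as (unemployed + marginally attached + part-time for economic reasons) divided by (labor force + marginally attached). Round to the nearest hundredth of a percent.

Labor force = 130.42 + 5.18 = 135.60 million.
Numerator = 5.18 + 2.62 + 7.09 = 14.89 million.
Denominator = 135.60 + 2.62 = 138.22 million.
Broad rate = 14.89 / 138.22 = 10.77%.

Broad underutilization rate ≈ 10.77%.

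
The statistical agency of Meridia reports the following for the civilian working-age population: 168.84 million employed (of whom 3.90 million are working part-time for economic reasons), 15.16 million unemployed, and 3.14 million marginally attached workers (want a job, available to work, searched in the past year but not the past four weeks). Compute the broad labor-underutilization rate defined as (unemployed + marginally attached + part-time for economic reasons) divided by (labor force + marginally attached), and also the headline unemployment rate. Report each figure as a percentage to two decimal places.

Broad underutilization rate ≈ 11.86%; headline unemployment rate ≈ 8.24%.

Labor force = 168.84 + 15.16 = 184.00 million.
Numerator = 15.16 + 3.14 + 3.90 = 22.20 million.
Denominator = 184.00 + 3.14 = 187.14 million.
Broad rate = 22.20 / 187.14 = 11.86%.
Headline unemployment rate = 15.16 / 184.00 = 8.24%.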